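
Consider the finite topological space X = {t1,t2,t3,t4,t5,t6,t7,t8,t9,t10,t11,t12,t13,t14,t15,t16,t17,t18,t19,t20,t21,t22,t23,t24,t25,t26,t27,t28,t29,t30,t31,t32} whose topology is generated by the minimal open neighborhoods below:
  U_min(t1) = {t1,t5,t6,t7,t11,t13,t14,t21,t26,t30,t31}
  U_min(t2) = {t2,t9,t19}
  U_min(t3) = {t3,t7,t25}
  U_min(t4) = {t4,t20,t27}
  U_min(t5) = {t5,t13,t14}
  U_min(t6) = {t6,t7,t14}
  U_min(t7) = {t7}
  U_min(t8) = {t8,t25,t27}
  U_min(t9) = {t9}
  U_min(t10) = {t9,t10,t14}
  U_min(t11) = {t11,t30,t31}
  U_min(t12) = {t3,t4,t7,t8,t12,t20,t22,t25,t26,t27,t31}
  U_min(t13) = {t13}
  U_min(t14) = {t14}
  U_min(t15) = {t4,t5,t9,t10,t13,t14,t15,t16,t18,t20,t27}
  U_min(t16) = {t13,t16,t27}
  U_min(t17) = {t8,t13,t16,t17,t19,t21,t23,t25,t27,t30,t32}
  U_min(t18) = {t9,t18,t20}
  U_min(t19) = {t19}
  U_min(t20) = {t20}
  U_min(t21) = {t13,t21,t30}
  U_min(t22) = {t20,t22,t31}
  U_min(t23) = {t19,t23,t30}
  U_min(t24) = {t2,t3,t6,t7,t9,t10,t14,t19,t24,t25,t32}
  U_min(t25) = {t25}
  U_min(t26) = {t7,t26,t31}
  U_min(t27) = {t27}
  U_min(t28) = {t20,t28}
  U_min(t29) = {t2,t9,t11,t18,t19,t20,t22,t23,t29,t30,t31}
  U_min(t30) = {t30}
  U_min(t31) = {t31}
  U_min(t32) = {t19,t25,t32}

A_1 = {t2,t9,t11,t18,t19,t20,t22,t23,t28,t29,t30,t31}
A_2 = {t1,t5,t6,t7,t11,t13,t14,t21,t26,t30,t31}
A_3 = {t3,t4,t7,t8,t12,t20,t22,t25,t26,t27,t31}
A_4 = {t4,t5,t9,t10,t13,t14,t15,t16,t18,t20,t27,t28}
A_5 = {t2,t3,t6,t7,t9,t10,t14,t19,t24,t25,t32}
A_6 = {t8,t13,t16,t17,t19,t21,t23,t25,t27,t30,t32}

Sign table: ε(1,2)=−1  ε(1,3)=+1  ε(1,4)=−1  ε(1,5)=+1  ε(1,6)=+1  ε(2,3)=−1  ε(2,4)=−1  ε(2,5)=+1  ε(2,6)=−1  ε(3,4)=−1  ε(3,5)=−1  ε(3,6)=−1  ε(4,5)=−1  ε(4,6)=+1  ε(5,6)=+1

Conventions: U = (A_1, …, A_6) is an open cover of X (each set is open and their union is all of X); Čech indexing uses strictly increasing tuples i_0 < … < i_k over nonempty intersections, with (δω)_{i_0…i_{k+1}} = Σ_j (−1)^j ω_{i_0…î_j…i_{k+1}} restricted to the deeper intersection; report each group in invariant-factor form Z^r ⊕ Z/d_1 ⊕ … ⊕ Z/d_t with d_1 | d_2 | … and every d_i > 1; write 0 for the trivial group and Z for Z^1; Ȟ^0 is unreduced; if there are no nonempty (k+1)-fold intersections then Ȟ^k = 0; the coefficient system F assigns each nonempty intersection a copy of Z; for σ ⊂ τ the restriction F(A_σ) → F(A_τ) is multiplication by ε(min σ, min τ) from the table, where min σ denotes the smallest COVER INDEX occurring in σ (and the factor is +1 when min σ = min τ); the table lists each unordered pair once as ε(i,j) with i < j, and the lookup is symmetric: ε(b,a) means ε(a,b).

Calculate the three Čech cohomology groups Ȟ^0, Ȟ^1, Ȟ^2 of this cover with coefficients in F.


nonempty overlaps:
  A12={t11,t30,t31} A13={t20,t22,t31} A14={t9,t18,t20,t28} A15={t2,t9,t19} A16={t19,t23,t30} A23={t7,t26,t31} A24={t5,t13,t14} A25={t6,t7,t14} A26={t13,t21,t30} A34={t4,t20,t27} A35={t3,t7,t25} A36={t8,t25,t27} A45={t9,t10,t14} A46={t13,t16,t27} A56={t19,t25,t32}
  A123={t31} A126={t30} A134={t20} A145={t9} A156={t19} A235={t7} A245={t14} A246={t13} A346={t27} A356={t25}
C dims 6,15,10; δ0: rk 6, SNF 1^5·2; δ1: rk 9, SNF 1^9
degree 0: 6−6−0 = 0 → Ȟ^0 ≅ 0
degree 1: 15−9−6 = 0 plus torsion [2] → Ȟ^1 ≅ Z/2
degree 2: 10−0−9 = 1 → Ȟ^2 ≅ Z

Ȟ^0 ≅ 0; Ȟ^1 ≅ Z/2; Ȟ^2 ≅ Z


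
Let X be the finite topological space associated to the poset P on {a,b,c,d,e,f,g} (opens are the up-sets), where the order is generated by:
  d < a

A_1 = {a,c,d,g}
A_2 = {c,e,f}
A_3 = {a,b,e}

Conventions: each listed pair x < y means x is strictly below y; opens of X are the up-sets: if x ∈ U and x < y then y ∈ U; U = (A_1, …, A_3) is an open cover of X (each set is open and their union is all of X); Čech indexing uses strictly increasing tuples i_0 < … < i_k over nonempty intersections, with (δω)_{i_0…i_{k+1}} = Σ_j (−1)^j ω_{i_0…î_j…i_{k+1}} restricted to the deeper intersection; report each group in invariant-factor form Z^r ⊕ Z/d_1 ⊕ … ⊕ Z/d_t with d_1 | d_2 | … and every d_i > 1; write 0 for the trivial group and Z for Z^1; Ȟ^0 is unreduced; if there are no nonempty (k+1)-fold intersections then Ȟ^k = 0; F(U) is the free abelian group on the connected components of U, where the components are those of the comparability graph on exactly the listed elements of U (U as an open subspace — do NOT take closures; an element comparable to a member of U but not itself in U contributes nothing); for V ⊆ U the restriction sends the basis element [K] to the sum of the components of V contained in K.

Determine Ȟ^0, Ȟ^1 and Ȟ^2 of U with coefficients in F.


Ȟ^0 ≅ Z^6, Ȟ^1 ≅ 0 and Ȟ^2 ≅ 0

nerve of the cover:
  A12={c} A13={a} A23={e}
components per intersection:
  A1: {a,d} {c} {g}
  A2: {c} {e} {f}
  A3: {a} {b} {e}
  A12: {c}
  A13: {a}
  A23: {e}
C dims 9,3; δ0: rk 3, SNF 1^3
Ȟ^0 = (9 − 3) − 0 = 6, so Ȟ^0 ≅ Z^6
Ȟ^1 = (3 − 0) − 3 = 0, so Ȟ^1 ≅ 0
Ȟ^2 = (0 − 0) − 0 = 0, so Ȟ^2 ≅ 0


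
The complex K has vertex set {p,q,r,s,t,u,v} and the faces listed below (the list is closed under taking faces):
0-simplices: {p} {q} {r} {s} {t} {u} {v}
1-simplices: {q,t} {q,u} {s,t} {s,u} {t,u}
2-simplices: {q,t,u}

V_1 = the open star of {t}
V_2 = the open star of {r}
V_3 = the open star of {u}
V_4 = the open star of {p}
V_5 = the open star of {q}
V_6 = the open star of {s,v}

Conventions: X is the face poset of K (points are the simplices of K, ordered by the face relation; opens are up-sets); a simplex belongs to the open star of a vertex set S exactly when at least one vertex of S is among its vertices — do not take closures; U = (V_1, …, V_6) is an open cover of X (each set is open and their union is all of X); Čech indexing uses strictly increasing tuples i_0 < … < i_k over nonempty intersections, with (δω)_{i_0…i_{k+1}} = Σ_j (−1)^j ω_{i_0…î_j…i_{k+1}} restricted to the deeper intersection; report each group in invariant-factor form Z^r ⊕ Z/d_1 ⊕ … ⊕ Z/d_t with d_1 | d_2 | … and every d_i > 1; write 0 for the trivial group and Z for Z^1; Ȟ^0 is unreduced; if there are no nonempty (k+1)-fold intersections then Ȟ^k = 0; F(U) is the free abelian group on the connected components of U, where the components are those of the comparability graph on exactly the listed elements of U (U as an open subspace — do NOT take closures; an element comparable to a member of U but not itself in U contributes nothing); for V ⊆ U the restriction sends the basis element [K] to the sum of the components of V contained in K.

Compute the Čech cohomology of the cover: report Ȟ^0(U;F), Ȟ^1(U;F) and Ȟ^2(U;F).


nonempty intersections:
  V1={{t},{q,t},{s,t},{t,u},{q,t,u}} V2={{r}} V3={{u},{q,u},{s,u},{t,u},{q,t,u}} V4={{p}} V5={{q},{q,t},{q,u},{q,t,u}} V6={{s},{v},{s,t},{s,u}}
  V13={{t,u},{q,t,u}} V15={{q,t},{q,t,u}} V16={{s,t}} V35={{q,u},{q,t,u}} V36={{s,u}}
  V135={{q,t,u}}
components per intersection:
  V1: {{t},{q,t},{s,t},{t,u},{q,t,u}}
  V2: {{r}}
  V3: {{u},{q,u},{s,u},{t,u},{q,t,u}}
  V4: {{p}}
  V5: {{q},{q,t},{q,u},{q,t,u}}
  V6: {{s},{s,t},{s,u}} {{v}}
  V13: {{t,u},{q,t,u}}
  V15: {{q,t},{q,t,u}}
  V16: {{s,t}}
  V35: {{q,u},{q,t,u}}
  V36: {{s,u}}
  V135: {{q,t,u}}
C dims 7,5,1; δ0: rk 3, SNF 1^3; δ1: rk 1, SNF 1^1
Ȟ^0: (7−3)−0=4 ⇒ Z^4
Ȟ^1: (5−1)−3=1 ⇒ Z
Ȟ^2: (1−0)−1=0 ⇒ 0

Ȟ^0(U;F) ≅ Z^4; Ȟ^1(U;F) ≅ Z; Ȟ^2(U;F) ≅ 0


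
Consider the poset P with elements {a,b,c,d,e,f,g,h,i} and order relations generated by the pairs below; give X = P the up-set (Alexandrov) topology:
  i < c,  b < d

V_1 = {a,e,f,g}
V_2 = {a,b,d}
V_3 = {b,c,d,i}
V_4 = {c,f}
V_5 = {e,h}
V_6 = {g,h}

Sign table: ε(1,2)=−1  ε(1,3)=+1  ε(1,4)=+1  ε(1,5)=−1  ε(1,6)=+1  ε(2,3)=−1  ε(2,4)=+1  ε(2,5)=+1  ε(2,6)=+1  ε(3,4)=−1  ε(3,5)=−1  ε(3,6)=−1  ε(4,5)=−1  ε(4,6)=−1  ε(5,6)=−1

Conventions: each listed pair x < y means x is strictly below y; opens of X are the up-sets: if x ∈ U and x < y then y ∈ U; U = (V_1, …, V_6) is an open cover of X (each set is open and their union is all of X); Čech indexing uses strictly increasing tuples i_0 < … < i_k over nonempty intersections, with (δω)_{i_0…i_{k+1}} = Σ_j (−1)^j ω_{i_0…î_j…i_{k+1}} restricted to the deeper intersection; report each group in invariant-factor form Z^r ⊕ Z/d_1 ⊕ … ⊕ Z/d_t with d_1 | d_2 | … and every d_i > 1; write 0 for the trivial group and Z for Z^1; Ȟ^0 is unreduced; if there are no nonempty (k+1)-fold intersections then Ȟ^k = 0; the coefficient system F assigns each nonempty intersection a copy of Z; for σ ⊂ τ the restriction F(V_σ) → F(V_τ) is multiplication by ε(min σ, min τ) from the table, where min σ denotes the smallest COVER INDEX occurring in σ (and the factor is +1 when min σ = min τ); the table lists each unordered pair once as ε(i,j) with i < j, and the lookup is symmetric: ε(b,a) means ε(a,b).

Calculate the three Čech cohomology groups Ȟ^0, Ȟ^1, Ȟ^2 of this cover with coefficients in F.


Ȟ^0 ≅ 0, Ȟ^1 ≅ Z ⊕ Z/2 and Ȟ^2 ≅ 0

nonempty intersections:
  V12={a} V14={f} V15={e} V16={g} V23={b,d} V34={c} V56={h}
C dims 6,7; δ0: rk 6, SNF 1^5·2
Ȟ^0: (6−6)−0=0 ⇒ 0
Ȟ^1: (7−0)−6=1 plus torsion [2] ⇒ Z ⊕ Z/2
Ȟ^2: (0−0)−0=0 ⇒ 0


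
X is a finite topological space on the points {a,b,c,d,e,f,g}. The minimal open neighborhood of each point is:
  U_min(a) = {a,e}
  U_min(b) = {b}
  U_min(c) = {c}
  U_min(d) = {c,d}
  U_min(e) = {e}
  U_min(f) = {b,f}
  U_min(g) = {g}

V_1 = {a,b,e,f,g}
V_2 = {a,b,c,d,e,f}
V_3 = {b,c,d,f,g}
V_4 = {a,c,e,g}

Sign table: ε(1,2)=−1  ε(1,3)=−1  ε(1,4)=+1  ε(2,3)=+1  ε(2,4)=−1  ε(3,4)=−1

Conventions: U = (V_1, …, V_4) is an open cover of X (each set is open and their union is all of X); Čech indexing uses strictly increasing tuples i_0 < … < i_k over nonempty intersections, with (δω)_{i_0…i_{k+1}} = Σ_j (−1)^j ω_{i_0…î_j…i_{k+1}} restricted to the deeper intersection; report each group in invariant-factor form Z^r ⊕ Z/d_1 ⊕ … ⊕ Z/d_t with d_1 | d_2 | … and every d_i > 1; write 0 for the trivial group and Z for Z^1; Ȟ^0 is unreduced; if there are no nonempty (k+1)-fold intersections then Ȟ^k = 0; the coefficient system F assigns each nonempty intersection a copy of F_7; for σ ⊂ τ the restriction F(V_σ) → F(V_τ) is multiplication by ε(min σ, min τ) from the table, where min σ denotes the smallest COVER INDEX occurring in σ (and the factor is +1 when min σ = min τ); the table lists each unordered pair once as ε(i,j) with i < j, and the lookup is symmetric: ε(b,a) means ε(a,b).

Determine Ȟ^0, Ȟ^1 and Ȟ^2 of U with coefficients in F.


Ȟ^0 = Z/7, Ȟ^1 = 0 and Ȟ^2 = Z/7

cover nerve:
  V12={a,b,e,f} V13={b,f,g} V14={a,e,g} V23={b,c,d,f} V24={a,c,e} V34={c,g}
  V123={b,f} V124={a,e} V134={g} V234={c}
C dims 4,6,4; δ0: rk_F7 3; δ1: rk_F7 3
Ȟ^0: (4−3)−0=1 ⇒ Z/7
Ȟ^1: (6−3)−3=0 ⇒ 0
Ȟ^2: (4−0)−3=1 ⇒ Z/7


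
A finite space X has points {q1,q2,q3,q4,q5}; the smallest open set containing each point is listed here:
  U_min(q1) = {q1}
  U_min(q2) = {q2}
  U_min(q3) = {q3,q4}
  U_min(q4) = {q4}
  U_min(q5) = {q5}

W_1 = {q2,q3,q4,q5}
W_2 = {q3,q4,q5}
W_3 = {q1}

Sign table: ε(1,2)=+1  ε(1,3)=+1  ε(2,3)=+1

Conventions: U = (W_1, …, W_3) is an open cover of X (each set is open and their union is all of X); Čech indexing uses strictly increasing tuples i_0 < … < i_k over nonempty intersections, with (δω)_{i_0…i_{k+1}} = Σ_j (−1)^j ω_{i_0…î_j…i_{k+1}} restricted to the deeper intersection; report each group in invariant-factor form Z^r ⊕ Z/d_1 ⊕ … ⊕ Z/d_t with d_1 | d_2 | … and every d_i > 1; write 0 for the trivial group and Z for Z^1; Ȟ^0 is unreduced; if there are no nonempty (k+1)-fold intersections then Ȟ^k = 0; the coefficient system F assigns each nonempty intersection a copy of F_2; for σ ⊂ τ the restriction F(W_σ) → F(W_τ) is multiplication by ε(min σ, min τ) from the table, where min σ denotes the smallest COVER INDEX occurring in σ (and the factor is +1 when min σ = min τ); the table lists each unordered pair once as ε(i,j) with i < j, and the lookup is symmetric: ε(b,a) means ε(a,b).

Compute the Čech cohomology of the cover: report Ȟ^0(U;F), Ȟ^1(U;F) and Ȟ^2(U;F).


nonempty overlaps:
  W12={q3,q4,q5}
C dims 3,1; δ0: rk_F2 1
degree 0: 3−1−0 = 2 → Ȟ^0 ≅ Z/2 ⊕ Z/2
degree 1: 1−0−1 = 0 → Ȟ^1 ≅ 0
degree 2: 0−0−0 = 0 → Ȟ^2 ≅ 0

Ȟ^0(U;F) ≅ Z/2 ⊕ Z/2, Ȟ^1(U;F) ≅ 0 and Ȟ^2(U;F) ≅ 0


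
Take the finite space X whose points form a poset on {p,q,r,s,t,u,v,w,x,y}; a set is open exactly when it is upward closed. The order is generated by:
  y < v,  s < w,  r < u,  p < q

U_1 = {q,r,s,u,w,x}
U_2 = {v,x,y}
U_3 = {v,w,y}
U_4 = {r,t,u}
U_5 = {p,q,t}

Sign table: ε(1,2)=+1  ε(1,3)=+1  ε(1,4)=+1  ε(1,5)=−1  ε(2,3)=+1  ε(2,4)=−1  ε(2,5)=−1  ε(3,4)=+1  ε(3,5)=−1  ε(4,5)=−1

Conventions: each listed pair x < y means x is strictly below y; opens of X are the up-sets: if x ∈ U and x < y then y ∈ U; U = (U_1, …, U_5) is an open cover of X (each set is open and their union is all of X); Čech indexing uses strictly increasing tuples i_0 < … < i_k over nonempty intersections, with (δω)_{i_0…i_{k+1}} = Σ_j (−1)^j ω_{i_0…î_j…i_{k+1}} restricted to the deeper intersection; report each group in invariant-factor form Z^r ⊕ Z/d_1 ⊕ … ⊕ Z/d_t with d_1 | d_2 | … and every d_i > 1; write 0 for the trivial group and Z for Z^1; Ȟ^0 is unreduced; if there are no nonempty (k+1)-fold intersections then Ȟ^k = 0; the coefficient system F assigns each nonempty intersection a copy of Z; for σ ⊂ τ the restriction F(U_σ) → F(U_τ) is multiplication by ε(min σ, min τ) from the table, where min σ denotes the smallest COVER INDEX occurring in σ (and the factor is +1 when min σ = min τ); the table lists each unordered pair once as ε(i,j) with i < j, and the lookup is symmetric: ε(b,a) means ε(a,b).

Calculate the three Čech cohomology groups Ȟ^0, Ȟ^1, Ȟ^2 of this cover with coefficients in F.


nerve of the cover:
  U12={x} U13={w} U14={r,u} U15={q} U23={v,y} U45={t}
C dims 5,6; δ0: rk 4, SNF 1^4
Ȟ^0 = (5 − 4) − 0 = 1, so Ȟ^0 ≅ Z
Ȟ^1 = (6 − 0) − 4 = 2, so Ȟ^1 ≅ Z^2
Ȟ^2 = (0 − 0) − 0 = 0, so Ȟ^2 ≅ 0

Ȟ^0 ≅ Z; Ȟ^1 ≅ Z^2; Ȟ^2 ≅ 0


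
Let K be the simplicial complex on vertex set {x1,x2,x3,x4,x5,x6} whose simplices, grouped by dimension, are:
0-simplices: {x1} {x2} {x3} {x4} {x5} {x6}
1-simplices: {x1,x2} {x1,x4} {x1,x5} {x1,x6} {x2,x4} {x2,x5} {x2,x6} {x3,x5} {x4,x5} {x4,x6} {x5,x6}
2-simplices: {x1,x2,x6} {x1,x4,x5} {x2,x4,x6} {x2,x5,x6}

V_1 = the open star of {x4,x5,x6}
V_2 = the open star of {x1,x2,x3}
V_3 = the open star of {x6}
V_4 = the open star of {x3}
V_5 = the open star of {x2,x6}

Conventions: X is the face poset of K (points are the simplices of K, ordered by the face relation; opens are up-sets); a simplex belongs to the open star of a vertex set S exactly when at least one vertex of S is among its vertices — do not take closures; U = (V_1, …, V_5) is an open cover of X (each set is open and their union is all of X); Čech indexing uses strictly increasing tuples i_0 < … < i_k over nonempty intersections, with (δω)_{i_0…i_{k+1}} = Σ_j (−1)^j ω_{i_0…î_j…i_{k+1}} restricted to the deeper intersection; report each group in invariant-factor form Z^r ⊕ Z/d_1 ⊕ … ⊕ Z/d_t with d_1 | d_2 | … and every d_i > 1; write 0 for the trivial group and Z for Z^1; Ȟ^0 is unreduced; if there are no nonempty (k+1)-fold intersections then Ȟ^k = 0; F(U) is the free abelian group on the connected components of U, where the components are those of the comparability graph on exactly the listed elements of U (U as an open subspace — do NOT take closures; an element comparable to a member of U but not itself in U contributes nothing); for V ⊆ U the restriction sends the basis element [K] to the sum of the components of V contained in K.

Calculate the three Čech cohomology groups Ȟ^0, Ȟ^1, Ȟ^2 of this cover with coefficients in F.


Ȟ^0(U;F) ≅ Z; Ȟ^1(U;F) ≅ Z; Ȟ^2(U;F) ≅ 0

intersection data:
  V1={{x4},{x5},{x6},{x1,x4},{x1,x5},{x1,x6},{x2,x4},{x2,x5},{x2,x6},{x3,x5},{x4,x5},{x4,x6},{x5,x6},{x1,x2,x6},{x1,x4,x5},{x2,x4,x6},{x2,x5,x6}} V2={{x1},{x2},{x3},{x1,x2},{x1,x4},{x1,x5},{x1,x6},{x2,x4},{x2,x5},{x2,x6},{x3,x5},{x1,x2,x6},{x1,x4,x5},{x2,x4,x6},{x2,x5,x6}} V3={{x6},{x1,x6},{x2,x6},{x4,x6},{x5,x6},{x1,x2,x6},{x2,x4,x6},{x2,x5,x6}} V4={{x3},{x3,x5}} V5={{x2},{x6},{x1,x2},{x1,x6},{x2,x4},{x2,x5},{x2,x6},{x4,x6},{x5,x6},{x1,x2,x6},{x2,x4,x6},{x2,x5,x6}}
  V12={{x1,x4},{x1,x5},{x1,x6},{x2,x4},{x2,x5},{x2,x6},{x3,x5},{x1,x2,x6},{x1,x4,x5},{x2,x4,x6},{x2,x5,x6}} V13={{x6},{x1,x6},{x2,x6},{x4,x6},{x5,x6},{x1,x2,x6},{x2,x4,x6},{x2,x5,x6}} V14={{x3,x5}} V15={{x6},{x1,x6},{x2,x4},{x2,x5},{x2,x6},{x4,x6},{x5,x6},{x1,x2,x6},{x2,x4,x6},{x2,x5,x6}} V23={{x1,x6},{x2,x6},{x1,x2,x6},{x2,x4,x6},{x2,x5,x6}} V24={{x3},{x3,x5}} V25={{x2},{x1,x2},{x1,x6},{x2,x4},{x2,x5},{x2,x6},{x1,x2,x6},{x2,x4,x6},{x2,x5,x6}} V35={{x6},{x1,x6},{x2,x6},{x4,x6},{x5,x6},{x1,x2,x6},{x2,x4,x6},{x2,x5,x6}}
  V123={{x1,x6},{x2,x6},{x1,x2,x6},{x2,x4,x6},{x2,x5,x6}} V124={{x3,x5}} V125={{x1,x6},{x2,x4},{x2,x5},{x2,x6},{x1,x2,x6},{x2,x4,x6},{x2,x5,x6}} V135={{x6},{x1,x6},{x2,x6},{x4,x6},{x5,x6},{x1,x2,x6},{x2,x4,x6},{x2,x5,x6}} V235={{x1,x6},{x2,x6},{x1,x2,x6},{x2,x4,x6},{x2,x5,x6}}
  V1235={{x1,x6},{x2,x6},{x1,x2,x6},{x2,x4,x6},{x2,x5,x6}}
components per intersection:
  V1: {{x4},{x5},{x6},{x1,x4},{x1,x5},{x1,x6},{x2,x4},{x2,x5},{x2,x6},{x3,x5},{x4,x5},{x4,x6},{x5,x6},{x1,x2,x6},{x1,x4,x5},{x2,x4,x6},{x2,x5,x6}}
  V2: {{x1},{x2},{x1,x2},{x1,x4},{x1,x5},{x1,x6},{x2,x4},{x2,x5},{x2,x6},{x1,x2,x6},{x1,x4,x5},{x2,x4,x6},{x2,x5,x6}} {{x3},{x3,x5}}
  V3: {{x6},{x1,x6},{x2,x6},{x4,x6},{x5,x6},{x1,x2,x6},{x2,x4,x6},{x2,x5,x6}}
  V4: {{x3},{x3,x5}}
  V5: {{x2},{x6},{x1,x2},{x1,x6},{x2,x4},{x2,x5},{x2,x6},{x4,x6},{x5,x6},{x1,x2,x6},{x2,x4,x6},{x2,x5,x6}}
  V12: {{x1,x4},{x1,x5},{x1,x4,x5}} {{x1,x6},{x2,x4},{x2,x5},{x2,x6},{x1,x2,x6},{x2,x4,x6},{x2,x5,x6}} {{x3,x5}}
  V13: {{x6},{x1,x6},{x2,x6},{x4,x6},{x5,x6},{x1,x2,x6},{x2,x4,x6},{x2,x5,x6}}
  V14: {{x3,x5}}
  V15: {{x6},{x1,x6},{x2,x4},{x2,x5},{x2,x6},{x4,x6},{x5,x6},{x1,x2,x6},{x2,x4,x6},{x2,x5,x6}}
  V23: {{x1,x6},{x2,x6},{x1,x2,x6},{x2,x4,x6},{x2,x5,x6}}
  V24: {{x3},{x3,x5}}
  V25: {{x2},{x1,x2},{x1,x6},{x2,x4},{x2,x5},{x2,x6},{x1,x2,x6},{x2,x4,x6},{x2,x5,x6}}
  V35: {{x6},{x1,x6},{x2,x6},{x4,x6},{x5,x6},{x1,x2,x6},{x2,x4,x6},{x2,x5,x6}}
  V123: {{x1,x6},{x2,x6},{x1,x2,x6},{x2,x4,x6},{x2,x5,x6}}
  V124: {{x3,x5}}
  V125: {{x1,x6},{x2,x4},{x2,x5},{x2,x6},{x1,x2,x6},{x2,x4,x6},{x2,x5,x6}}
  V135: {{x6},{x1,x6},{x2,x6},{x4,x6},{x5,x6},{x1,x2,x6},{x2,x4,x6},{x2,x5,x6}}
  V235: {{x1,x6},{x2,x6},{x1,x2,x6},{x2,x4,x6},{x2,x5,x6}}
  V1235: {{x1,x6},{x2,x6},{x1,x2,x6},{x2,x4,x6},{x2,x5,x6}}
C dims 6,10,5,1; δ0: rk 5, SNF 1^5; δ1: rk 4, SNF 1^4; δ2: rk 1, SNF 1^1
Ȟ^0 = (6 − 5) − 0 = 1, so Ȟ^0 ≅ Z
Ȟ^1 = (10 − 4) − 5 = 1, so Ȟ^1 ≅ Z
Ȟ^2 = (5 − 1) − 4 = 0, so Ȟ^2 ≅ 0


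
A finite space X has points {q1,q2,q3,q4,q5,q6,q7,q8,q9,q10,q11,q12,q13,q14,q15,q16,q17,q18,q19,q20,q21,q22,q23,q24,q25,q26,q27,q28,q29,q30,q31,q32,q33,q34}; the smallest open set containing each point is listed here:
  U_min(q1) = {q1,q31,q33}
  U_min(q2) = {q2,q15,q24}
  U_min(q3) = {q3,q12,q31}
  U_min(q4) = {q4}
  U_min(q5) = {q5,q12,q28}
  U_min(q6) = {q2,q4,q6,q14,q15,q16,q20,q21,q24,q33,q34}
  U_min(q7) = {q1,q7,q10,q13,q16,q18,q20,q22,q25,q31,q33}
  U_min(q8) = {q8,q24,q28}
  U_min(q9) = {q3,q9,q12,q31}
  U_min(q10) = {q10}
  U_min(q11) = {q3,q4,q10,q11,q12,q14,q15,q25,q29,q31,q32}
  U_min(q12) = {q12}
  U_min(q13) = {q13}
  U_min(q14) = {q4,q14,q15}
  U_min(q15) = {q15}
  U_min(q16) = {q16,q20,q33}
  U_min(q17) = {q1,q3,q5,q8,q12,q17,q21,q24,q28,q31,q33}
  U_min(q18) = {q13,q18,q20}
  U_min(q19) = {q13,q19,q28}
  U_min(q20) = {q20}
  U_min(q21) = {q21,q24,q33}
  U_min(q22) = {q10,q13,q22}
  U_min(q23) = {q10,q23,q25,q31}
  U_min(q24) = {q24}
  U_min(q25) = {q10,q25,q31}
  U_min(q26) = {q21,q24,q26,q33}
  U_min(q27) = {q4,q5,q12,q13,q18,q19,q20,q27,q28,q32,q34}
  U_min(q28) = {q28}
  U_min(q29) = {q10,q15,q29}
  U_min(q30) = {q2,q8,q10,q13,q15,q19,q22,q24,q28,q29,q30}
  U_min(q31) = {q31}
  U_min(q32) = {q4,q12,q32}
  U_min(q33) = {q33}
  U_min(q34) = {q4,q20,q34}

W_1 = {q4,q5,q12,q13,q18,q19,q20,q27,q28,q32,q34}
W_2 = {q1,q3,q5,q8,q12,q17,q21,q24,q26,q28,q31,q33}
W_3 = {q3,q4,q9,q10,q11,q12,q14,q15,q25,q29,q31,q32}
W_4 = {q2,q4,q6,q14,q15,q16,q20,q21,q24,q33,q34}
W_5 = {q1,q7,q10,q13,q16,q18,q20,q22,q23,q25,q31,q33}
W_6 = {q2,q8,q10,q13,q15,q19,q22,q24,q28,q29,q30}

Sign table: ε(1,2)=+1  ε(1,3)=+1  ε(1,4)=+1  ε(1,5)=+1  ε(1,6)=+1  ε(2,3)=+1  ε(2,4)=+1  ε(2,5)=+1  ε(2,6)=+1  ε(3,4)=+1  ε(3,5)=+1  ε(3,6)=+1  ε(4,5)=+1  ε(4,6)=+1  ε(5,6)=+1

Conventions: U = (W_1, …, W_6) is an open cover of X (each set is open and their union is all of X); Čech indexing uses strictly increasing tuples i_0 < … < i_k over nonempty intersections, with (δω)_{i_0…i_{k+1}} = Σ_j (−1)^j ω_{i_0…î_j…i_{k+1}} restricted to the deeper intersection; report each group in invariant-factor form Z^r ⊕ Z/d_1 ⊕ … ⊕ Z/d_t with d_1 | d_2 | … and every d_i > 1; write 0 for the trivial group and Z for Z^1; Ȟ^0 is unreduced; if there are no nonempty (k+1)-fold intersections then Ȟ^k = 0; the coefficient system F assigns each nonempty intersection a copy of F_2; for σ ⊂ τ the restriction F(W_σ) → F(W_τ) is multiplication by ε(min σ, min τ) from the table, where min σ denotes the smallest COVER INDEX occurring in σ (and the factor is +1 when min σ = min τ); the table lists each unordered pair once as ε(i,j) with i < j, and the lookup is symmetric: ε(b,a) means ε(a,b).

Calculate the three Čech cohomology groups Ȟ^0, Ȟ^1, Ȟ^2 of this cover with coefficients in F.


Ȟ^0 = Z/2, Ȟ^1 = Z/2 and Ȟ^2 = Z/2

nonempty intersections:
  W12={q5,q12,q28} W13={q4,q12,q32} W14={q4,q20,q34} W15={q13,q18,q20} W16={q13,q19,q28} W23={q3,q12,q31} W24={q21,q24,q33} W25={q1,q31,q33} W26={q8,q24,q28} W34={q4,q14,q15} W35={q10,q25,q31} W36={q10,q15,q29} W45={q16,q20,q33} W46={q2,q15,q24} W56={q10,q13,q22}
  W123={q12} W126={q28} W134={q4} W145={q20} W156={q13} W235={q31} W245={q33} W246={q24} W346={q15} W356={q10}
C dims 6,15,10; δ0: rk_F2 5; δ1: rk_F2 9
Ȟ^0: (6−5)−0=1 ⇒ Z/2
Ȟ^1: (15−9)−5=1 ⇒ Z/2
Ȟ^2: (10−0)−9=1 ⇒ Z/2


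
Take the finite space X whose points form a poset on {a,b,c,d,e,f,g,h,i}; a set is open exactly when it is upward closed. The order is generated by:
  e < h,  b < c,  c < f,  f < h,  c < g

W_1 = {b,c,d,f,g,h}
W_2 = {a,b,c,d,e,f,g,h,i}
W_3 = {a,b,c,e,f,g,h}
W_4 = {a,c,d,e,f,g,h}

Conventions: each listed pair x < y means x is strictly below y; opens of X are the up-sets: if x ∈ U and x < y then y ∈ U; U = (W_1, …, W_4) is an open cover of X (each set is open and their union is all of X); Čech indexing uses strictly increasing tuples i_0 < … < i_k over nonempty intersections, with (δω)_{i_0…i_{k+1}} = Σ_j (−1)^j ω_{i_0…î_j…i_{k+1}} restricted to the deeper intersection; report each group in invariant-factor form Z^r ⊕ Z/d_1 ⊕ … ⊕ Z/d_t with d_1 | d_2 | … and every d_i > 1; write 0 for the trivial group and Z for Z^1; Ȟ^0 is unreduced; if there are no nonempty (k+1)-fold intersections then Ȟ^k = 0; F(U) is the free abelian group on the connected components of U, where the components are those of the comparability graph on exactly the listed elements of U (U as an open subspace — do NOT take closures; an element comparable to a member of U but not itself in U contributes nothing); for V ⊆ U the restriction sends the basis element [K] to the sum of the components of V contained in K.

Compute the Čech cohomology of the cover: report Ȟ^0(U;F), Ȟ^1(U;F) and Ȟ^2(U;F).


Ȟ^0 ≅ Z^4, Ȟ^1 ≅ 0 and Ȟ^2 ≅ 0

nerve simplices:
  W12={b,c,d,f,g,h} W13={b,c,f,g,h} W14={c,d,f,g,h} W23={a,b,c,e,f,g,h} W24={a,c,d,e,f,g,h} W34={a,c,e,f,g,h}
  W123={b,c,f,g,h} W124={c,d,f,g,h} W134={c,f,g,h} W234={a,c,e,f,g,h}
  W1234={c,f,g,h}
components per intersection:
  W1: {b,c,f,g,h} {d}
  W2: {a} {b,c,e,f,g,h} {d} {i}
  W3: {a} {b,c,e,f,g,h}
  W4: {a} {c,e,f,g,h} {d}
  W12: {b,c,f,g,h} {d}
  W13: {b,c,f,g,h}
  W14: {c,f,g,h} {d}
  W23: {a} {b,c,e,f,g,h}
  W24: {a} {c,e,f,g,h} {d}
  W34: {a} {c,e,f,g,h}
  W123: {b,c,f,g,h}
  W124: {c,f,g,h} {d}
  W134: {c,f,g,h}
  W234: {a} {c,e,f,g,h}
  W1234: {c,f,g,h}
C dims 11,12,6,1; δ0: rk 7, SNF 1^7; δ1: rk 5, SNF 1^5; δ2: rk 1, SNF 1^1
degree 0: 11−7−0 = 4 → Ȟ^0 ≅ Z^4
degree 1: 12−5−7 = 0 → Ȟ^1 ≅ 0
degree 2: 6−1−5 = 0 → Ȟ^2 ≅ 0


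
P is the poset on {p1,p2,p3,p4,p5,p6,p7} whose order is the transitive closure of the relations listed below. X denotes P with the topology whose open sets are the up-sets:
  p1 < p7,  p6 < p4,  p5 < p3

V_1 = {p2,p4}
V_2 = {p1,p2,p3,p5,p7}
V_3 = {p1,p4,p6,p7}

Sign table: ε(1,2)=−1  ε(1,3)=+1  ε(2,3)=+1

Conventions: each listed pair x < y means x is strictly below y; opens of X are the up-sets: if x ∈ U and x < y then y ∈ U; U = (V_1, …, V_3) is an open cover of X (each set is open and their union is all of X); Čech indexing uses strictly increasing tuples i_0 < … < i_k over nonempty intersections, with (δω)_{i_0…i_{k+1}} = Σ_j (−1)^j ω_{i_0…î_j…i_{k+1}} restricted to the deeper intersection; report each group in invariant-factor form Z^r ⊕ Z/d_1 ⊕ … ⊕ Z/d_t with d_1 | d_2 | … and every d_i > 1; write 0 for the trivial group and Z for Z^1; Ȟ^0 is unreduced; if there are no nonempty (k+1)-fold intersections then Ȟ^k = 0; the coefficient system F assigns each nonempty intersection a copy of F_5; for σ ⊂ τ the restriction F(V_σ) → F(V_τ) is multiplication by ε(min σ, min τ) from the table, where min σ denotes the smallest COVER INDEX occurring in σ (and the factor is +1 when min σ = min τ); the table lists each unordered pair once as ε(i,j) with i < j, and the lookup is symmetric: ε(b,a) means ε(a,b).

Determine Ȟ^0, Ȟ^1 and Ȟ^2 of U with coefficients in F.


Ȟ^0 = 0, Ȟ^1 = 0 and Ȟ^2 = 0

intersection data:
  V12={p2} V13={p4} V23={p1,p7}
C dims 3,3; δ0: rk_F5 3
Ȟ^0 = (3 − 3) − 0 = 0, so Ȟ^0 ≅ 0
Ȟ^1 = (3 − 0) − 3 = 0, so Ȟ^1 ≅ 0
Ȟ^2 = (0 − 0) − 0 = 0, so Ȟ^2 ≅ 0


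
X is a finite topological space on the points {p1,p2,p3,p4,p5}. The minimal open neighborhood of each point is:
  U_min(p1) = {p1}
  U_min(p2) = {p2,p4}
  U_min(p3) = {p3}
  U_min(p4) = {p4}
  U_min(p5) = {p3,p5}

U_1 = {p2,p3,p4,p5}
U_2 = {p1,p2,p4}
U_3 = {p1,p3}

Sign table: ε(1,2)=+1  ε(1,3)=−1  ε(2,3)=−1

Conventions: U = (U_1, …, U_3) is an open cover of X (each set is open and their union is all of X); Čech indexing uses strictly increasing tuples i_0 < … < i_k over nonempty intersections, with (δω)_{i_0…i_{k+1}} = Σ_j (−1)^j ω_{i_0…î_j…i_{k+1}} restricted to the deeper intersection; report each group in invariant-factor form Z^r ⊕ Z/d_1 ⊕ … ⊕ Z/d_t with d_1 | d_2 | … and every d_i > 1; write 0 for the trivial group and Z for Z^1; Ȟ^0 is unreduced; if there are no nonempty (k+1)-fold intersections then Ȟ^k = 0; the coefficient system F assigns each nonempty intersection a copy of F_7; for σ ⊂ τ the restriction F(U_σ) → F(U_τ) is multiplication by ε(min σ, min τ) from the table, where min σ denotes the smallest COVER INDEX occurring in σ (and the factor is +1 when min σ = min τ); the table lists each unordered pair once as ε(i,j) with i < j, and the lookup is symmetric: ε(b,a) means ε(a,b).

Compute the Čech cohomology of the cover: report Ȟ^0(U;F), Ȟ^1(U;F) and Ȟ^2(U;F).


nonempty overlaps:
  U12={p2,p4} U13={p3} U23={p1}
C dims 3,3; δ0: rk_F7 2
degree 0: 3−2−0 = 1 → Ȟ^0 ≅ Z/7
degree 1: 3−0−2 = 1 → Ȟ^1 ≅ Z/7
degree 2: 0−0−0 = 0 → Ȟ^2 ≅ 0

Ȟ^0 ≅ Z/7, Ȟ^1 ≅ Z/7, Ȟ^2 ≅ 0


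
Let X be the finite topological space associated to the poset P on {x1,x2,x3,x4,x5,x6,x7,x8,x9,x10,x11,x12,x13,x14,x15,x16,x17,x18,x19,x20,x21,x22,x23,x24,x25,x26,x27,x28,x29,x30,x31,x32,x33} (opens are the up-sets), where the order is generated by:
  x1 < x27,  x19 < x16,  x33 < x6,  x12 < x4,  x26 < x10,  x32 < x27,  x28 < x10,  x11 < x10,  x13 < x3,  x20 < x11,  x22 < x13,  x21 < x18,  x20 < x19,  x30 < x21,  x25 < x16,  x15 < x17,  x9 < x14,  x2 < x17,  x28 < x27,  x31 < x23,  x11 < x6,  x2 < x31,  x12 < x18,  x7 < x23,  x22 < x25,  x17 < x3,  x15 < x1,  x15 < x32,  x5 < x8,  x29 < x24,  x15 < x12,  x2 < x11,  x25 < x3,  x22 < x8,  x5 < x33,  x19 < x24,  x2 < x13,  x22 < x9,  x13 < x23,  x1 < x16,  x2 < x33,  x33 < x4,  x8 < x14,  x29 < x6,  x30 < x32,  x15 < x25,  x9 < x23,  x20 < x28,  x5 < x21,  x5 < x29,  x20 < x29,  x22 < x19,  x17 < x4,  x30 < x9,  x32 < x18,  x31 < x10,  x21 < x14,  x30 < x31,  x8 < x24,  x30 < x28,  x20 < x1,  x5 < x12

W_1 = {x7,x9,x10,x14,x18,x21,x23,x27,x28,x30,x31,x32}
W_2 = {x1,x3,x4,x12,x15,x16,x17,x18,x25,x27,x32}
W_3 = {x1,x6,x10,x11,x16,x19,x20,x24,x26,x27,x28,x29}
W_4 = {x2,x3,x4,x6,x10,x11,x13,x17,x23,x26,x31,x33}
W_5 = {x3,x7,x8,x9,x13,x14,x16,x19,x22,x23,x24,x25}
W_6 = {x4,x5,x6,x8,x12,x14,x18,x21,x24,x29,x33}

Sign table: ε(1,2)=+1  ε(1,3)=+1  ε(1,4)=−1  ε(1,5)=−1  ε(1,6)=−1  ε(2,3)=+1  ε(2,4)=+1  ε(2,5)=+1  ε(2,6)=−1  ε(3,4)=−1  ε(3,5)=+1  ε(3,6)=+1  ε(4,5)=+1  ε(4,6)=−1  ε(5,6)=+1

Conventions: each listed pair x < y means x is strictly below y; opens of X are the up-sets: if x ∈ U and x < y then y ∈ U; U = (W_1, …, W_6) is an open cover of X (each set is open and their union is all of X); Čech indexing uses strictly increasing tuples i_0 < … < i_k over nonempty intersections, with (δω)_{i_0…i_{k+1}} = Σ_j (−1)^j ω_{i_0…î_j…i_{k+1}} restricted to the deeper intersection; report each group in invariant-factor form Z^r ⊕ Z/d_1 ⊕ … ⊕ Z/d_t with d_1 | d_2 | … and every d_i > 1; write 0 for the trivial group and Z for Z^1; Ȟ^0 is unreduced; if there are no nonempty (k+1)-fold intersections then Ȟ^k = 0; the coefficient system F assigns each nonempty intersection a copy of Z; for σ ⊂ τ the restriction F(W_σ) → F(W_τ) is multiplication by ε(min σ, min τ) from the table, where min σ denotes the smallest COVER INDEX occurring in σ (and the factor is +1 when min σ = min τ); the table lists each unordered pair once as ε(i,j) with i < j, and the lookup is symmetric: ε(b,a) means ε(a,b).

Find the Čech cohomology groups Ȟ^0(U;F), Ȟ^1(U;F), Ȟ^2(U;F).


Ȟ^0(U;F) ≅ 0,  Ȟ^1(U;F) ≅ Z/2,  Ȟ^2(U;F) ≅ Z

cover nerve:
  W12={x18,x27,x32} W13={x10,x27,x28} W14={x10,x23,x31} W15={x7,x9,x14,x23} W16={x14,x18,x21} W23={x1,x16,x27} W24={x3,x4,x17} W25={x3,x16,x25} W26={x4,x12,x18} W34={x6,x10,x11,x26} W35={x16,x19,x24} W36={x6,x24,x29} W45={x3,x13,x23} W46={x4,x6,x33} W56={x8,x14,x24}
  W123={x27} W126={x18} W134={x10} W145={x23} W156={x14} W235={x16} W245={x3} W246={x4} W346={x6} W356={x24}
C dims 6,15,10; δ0: rk 6, SNF 1^5·2; δ1: rk 9, SNF 1^9
Ȟ^0: (6−6)−0=0 ⇒ 0
Ȟ^1: (15−9)−6=0 plus torsion [2] ⇒ Z/2
Ȟ^2: (10−0)−9=1 ⇒ Z


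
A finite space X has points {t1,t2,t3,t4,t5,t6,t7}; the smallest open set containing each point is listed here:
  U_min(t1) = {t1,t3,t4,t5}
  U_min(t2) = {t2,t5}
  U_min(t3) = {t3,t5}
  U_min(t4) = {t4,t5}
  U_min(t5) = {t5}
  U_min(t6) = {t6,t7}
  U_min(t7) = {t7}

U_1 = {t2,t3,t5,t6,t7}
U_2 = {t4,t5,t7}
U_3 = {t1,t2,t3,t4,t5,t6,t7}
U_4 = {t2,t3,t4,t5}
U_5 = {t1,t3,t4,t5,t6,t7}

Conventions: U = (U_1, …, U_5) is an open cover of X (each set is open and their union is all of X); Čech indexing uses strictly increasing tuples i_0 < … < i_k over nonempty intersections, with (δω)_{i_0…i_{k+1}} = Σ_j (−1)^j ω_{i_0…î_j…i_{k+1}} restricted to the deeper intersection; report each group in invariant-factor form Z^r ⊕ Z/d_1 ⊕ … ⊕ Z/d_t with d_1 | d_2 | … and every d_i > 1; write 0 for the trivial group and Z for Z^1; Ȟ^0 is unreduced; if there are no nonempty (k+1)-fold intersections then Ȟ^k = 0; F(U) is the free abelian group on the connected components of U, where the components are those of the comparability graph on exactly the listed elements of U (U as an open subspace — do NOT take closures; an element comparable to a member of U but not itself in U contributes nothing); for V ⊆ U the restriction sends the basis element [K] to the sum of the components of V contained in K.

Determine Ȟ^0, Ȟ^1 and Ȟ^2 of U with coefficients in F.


cover nerve:
  U12={t5,t7} U13={t2,t3,t5,t6,t7} U14={t2,t3,t5} U15={t3,t5,t6,t7} U23={t4,t5,t7} U24={t4,t5} U25={t4,t5,t7} U34={t2,t3,t4,t5} U35={t1,t3,t4,t5,t6,t7} U45={t3,t4,t5}
  U123={t5,t7} U124={t5} U125={t5,t7} U134={t2,t3,t5} U135={t3,t5,t6,t7} U145={t3,t5} U234={t4,t5} U235={t4,t5,t7} U245={t4,t5} U345={t3,t4,t5}
  U1234={t5} U1235={t5,t7} U1245={t5} U1345={t3,t5} U2345={t4,t5}
  U12345={t5}
components per intersection:
  U1: {t2,t3,t5} {t6,t7}
  U2: {t4,t5} {t7}
  U3: {t1,t2,t3,t4,t5} {t6,t7}
  U4: {t2,t3,t4,t5}
  U5: {t1,t3,t4,t5} {t6,t7}
  U12: {t5} {t7}
  U13: {t2,t3,t5} {t6,t7}
  U14: {t2,t3,t5}
  U15: {t3,t5} {t6,t7}
  U23: {t4,t5} {t7}
  U24: {t4,t5}
  U25: {t4,t5} {t7}
  U34: {t2,t3,t4,t5}
  U35: {t1,t3,t4,t5} {t6,t7}
  U45: {t3,t4,t5}
  U123: {t5} {t7}
  U124: {t5}
  U125: {t5} {t7}
  U134: {t2,t3,t5}
  U135: {t3,t5} {t6,t7}
  U145: {t3,t5}
  U234: {t4,t5}
  U235: {t4,t5} {t7}
  U245: {t4,t5}
  U345: {t3,t4,t5}
  U1234: {t5}
  U1235: {t5} {t7}
  U1245: {t5}
  U1345: {t3,t5}
  U2345: {t4,t5}
  U12345: {t5}
C dims 9,16,14,6; δ0: rk 7, SNF 1^7; δ1: rk 9, SNF 1^9; δ2: rk 5, SNF 1^5
Ȟ^0: (9−7)−0=2 ⇒ Z^2
Ȟ^1: (16−9)−7=0 ⇒ 0
Ȟ^2: (14−5)−9=0 ⇒ 0

Ȟ^0(U;F) ≅ Z^2; Ȟ^1(U;F) ≅ 0; Ȟ^2(U;F) ≅ 0


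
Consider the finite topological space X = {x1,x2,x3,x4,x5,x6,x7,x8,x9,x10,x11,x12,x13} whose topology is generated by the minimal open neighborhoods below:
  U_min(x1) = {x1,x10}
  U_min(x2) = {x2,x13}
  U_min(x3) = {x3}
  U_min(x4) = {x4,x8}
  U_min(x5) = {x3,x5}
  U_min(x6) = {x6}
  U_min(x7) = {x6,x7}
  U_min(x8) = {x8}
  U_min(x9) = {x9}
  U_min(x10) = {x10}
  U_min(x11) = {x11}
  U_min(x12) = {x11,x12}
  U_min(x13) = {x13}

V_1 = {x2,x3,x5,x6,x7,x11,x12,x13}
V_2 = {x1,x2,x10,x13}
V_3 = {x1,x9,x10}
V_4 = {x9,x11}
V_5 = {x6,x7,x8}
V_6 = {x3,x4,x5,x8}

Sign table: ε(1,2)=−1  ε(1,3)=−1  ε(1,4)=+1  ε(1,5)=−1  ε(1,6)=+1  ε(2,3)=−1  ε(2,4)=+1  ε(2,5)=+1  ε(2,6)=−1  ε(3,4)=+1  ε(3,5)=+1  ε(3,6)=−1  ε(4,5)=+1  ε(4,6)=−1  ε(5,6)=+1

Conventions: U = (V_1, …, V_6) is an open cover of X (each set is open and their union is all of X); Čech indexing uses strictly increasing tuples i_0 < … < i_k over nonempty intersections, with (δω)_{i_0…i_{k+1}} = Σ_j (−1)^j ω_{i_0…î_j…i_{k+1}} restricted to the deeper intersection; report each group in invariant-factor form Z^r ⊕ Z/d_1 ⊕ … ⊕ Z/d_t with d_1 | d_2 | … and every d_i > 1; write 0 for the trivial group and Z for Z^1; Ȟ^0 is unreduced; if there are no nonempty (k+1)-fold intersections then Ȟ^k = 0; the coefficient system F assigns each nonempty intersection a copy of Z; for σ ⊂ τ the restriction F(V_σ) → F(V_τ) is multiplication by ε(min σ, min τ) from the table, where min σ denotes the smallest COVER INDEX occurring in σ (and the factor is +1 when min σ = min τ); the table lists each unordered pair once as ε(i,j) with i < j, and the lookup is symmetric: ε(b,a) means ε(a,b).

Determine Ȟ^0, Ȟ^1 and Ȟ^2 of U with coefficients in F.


nerve of the cover:
  V12={x2,x13} V14={x11} V15={x6,x7} V16={x3,x5} V23={x1,x10} V34={x9} V56={x8}
C dims 6,7; δ0: rk 6, SNF 1^5·2
Ȟ^0 = (6 − 6) − 0 = 0, so Ȟ^0 ≅ 0
Ȟ^1 = (7 − 0) − 6 = 1 plus torsion [2], so Ȟ^1 ≅ Z ⊕ Z/2
Ȟ^2 = (0 − 0) − 0 = 0, so Ȟ^2 ≅ 0

Ȟ^0(U;F) ≅ 0; Ȟ^1(U;F) ≅ Z ⊕ Z/2; Ȟ^2(U;F) ≅ 0


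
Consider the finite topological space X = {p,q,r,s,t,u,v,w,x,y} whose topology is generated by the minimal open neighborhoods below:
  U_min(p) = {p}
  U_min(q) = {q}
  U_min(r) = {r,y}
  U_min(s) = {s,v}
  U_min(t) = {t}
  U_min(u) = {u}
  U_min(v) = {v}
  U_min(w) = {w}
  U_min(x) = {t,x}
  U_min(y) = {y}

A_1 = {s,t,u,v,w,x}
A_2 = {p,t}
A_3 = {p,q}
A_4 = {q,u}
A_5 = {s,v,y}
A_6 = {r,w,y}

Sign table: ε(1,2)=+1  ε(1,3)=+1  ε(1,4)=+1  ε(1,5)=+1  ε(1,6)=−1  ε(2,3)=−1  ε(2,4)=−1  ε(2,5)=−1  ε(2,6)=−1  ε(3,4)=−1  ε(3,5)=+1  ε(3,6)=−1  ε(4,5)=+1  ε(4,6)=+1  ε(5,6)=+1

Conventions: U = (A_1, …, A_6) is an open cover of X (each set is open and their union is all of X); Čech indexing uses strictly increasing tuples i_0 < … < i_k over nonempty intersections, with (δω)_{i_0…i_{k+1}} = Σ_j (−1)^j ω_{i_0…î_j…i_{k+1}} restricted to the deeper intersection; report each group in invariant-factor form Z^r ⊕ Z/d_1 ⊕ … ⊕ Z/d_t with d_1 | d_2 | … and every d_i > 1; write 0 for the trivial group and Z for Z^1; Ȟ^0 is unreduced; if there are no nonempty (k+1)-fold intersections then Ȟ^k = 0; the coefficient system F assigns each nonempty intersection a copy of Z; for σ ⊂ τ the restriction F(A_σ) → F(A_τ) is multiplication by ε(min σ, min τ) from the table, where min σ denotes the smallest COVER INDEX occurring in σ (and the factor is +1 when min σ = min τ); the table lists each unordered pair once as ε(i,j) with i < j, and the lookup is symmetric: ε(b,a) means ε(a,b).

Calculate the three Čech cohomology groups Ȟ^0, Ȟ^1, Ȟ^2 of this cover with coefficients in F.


nonempty intersections:
  A12={t} A14={u} A15={s,v} A16={w} A23={p} A34={q} A56={y}
C dims 6,7; δ0: rk 6, SNF 1^5·2
Ȟ^0: (6−6)−0=0 ⇒ 0
Ȟ^1: (7−0)−6=1 plus torsion [2] ⇒ Z ⊕ Z/2
Ȟ^2: (0−0)−0=0 ⇒ 0

Ȟ^0 ≅ 0, Ȟ^1 ≅ Z ⊕ Z/2 and Ȟ^2 ≅ 0


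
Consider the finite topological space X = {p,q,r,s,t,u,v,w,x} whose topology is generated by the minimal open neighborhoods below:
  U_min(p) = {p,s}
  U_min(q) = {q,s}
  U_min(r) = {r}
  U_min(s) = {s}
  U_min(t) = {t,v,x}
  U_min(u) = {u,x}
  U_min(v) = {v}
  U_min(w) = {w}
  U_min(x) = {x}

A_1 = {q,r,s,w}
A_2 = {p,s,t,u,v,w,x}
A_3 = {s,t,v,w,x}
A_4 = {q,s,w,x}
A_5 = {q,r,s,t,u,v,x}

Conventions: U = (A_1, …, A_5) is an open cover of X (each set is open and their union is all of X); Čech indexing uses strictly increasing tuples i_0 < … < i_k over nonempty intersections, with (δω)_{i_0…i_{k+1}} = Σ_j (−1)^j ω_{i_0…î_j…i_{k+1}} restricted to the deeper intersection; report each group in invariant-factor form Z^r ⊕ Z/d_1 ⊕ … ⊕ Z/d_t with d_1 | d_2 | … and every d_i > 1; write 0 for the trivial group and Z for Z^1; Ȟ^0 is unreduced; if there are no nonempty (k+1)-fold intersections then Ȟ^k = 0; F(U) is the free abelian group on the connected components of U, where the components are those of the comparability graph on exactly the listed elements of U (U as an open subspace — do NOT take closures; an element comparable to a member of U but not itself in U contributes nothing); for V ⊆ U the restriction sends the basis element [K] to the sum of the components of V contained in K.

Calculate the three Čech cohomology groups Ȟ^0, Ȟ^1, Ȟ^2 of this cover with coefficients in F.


Ȟ^0(U;F) ≅ Z^4, Ȟ^1(U;F) ≅ 0, Ȟ^2(U;F) ≅ 0

nerve of the cover:
  A12={s,w} A13={s,w} A14={q,s,w} A15={q,r,s} A23={s,t,v,w,x} A24={s,w,x} A25={s,t,u,v,x} A34={s,w,x} A35={s,t,v,x} A45={q,s,x}
  A123={s,w} A124={s,w} A125={s} A134={s,w} A135={s} A145={q,s} A234={s,w,x} A235={s,t,v,x} A245={s,x} A345={s,x}
  A1234={s,w} A1235={s} A1245={s} A1345={s} A2345={s,x}
  A12345={s}
components per intersection:
  A1: {q,s} {r} {w}
  A2: {p,s} {t,u,v,x} {w}
  A3: {s} {t,v,x} {w}
  A4: {q,s} {w} {x}
  A5: {q,s} {r} {t,u,v,x}
  A12: {s} {w}
  A13: {s} {w}
  A14: {q,s} {w}
  A15: {q,s} {r}
  A23: {s} {t,v,x} {w}
  A24: {s} {w} {x}
  A25: {s} {t,u,v,x}
  A34: {s} {w} {x}
  A35: {s} {t,v,x}
  A45: {q,s} {x}
  A123: {s} {w}
  A124: {s} {w}
  A125: {s}
  A134: {s} {w}
  A135: {s}
  A145: {q,s}
  A234: {s} {w} {x}
  A235: {s} {t,v,x}
  A245: {s} {x}
  A345: {s} {x}
  A1234: {s} {w}
  A1235: {s}
  A1245: {s}
  A1345: {s}
  A2345: {s} {x}
  A12345: {s}
C dims 15,23,18,7; δ0: rk 11, SNF 1^11; δ1: rk 12, SNF 1^12; δ2: rk 6, SNF 1^6
Ȟ^0 = (15 − 11) − 0 = 4, so Ȟ^0 ≅ Z^4
Ȟ^1 = (23 − 12) − 11 = 0, so Ȟ^1 ≅ 0
Ȟ^2 = (18 − 6) − 12 = 0, so Ȟ^2 ≅ 0
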